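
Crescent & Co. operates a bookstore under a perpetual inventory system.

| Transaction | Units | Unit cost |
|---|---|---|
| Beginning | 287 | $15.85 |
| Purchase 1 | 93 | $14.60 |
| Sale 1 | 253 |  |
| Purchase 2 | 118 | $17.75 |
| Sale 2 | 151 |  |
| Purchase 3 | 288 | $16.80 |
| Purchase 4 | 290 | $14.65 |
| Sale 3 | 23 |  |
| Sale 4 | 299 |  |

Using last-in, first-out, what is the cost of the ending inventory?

Ending inventory = $5,790.70

Sale 1 (253) [LIFO — newest first]: 93 @ $14.60 + 160 @ $15.85 = $3,893.80
Sale 2 (151) [LIFO — newest first]: 118 @ $17.75 + 33 @ $15.85 = $2,617.55
Sale 3 (23) [LIFO — newest first]: 23 @ $14.65 = $336.95
Sale 4 (299) [LIFO — newest first]: 267 @ $14.65 + 32 @ $16.80 = $4,449.15
Total COGS = $3,893.80 + $2,617.55 + $336.95 + $4,449.15 = $11,297.45
Ending inventory: 94 @ $15.85 + 256 @ $16.80 = $5,790.70
Check: goods available $17,088.15 = COGS $11,297.45 + ending $5,790.70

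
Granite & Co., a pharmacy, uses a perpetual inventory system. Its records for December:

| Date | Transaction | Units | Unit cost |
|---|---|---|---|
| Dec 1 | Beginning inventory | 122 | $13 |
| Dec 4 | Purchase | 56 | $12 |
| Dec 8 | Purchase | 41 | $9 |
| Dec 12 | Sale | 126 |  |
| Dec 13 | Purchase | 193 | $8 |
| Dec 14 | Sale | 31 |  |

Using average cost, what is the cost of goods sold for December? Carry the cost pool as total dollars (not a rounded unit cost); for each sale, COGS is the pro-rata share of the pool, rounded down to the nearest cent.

COGS = $1,799.69

After Dec 1: 122 on hand, pool $1,586.00 (≈ $13.0000 each)
After Dec 4: 178 on hand, pool $2,258.00 (≈ $12.6854 each)
After Dec 8: 219 on hand, pool $2,627.00 (≈ $11.9954 each)
Dec 12, sell 126: 126/219 × $2,627.00 → $1,511.42
After Dec 13: 286 on hand, pool $2,659.58 (≈ $9.2992 each)
Dec 14, sell 31: 31/286 × $2,659.58 → $288.27
Total COGS = $1,511.42 + $288.27 = $1,799.69
Ending inventory (cost pool remaining) = $2,371.31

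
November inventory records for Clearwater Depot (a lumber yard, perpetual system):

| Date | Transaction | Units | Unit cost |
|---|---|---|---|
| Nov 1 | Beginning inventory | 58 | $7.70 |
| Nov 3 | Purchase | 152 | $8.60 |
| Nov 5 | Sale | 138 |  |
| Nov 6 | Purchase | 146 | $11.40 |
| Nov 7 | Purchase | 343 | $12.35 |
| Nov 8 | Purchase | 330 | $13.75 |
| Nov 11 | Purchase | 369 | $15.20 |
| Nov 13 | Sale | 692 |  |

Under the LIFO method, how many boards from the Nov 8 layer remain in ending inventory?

7

Nov 5, 138 sold [LIFO — newest first]: 138 @ $8.60 = $1,186.80
Nov 13, 692 sold [LIFO — newest first]: 369 @ $15.20 + 323 @ $13.75 = $10,050.05
Total COGS = $1,186.80 + $10,050.05 = $11,236.85
Ending inventory: 58 @ $7.70 + 14 @ $8.60 + 146 @ $11.40 + 343 @ $12.35 + 7 @ $13.75 = $6,563.70
Check: goods available $17,800.55 = COGS $11,236.85 + ending $6,563.70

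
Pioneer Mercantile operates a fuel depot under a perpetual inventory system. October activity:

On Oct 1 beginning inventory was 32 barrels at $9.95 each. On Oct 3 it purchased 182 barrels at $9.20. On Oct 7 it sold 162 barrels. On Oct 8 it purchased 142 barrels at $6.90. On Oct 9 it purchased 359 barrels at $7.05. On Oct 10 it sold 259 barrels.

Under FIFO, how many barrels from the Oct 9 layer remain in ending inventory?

Oct 7, 162 sold [FIFO — oldest first]: 32 @ $9.95 + 130 @ $9.20 = $1,514.40
Oct 10, 259 sold [FIFO — oldest first]: 52 @ $9.20 + 142 @ $6.90 + 65 @ $7.05 = $1,916.45
Total COGS = $1,514.40 + $1,916.45 = $3,430.85
Ending inventory: 294 @ $7.05 = $2,072.70

294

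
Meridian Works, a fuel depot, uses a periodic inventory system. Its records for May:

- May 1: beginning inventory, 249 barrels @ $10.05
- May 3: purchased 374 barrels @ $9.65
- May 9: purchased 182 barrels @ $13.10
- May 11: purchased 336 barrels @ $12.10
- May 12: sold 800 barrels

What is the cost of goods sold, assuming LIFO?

May 12, 800 sold [LIFO — newest first]: 336 @ $12.10 + 182 @ $13.10 + 282 @ $9.65 = $9,171.10
Ending inventory: 249 @ $10.05 + 92 @ $9.65 = $3,390.25
Check: goods available $12,561.35 = COGS $9,171.10 + ending $3,390.25

COGS = $9,171.10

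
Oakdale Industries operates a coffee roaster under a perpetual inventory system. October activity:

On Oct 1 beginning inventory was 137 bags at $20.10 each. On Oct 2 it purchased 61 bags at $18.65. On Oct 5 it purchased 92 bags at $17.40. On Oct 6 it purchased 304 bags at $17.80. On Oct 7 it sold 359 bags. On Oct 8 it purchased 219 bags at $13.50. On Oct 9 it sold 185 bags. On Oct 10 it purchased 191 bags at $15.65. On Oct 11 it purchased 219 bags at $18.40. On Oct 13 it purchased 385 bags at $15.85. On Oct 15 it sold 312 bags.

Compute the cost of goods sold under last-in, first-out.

Oct 7, 359 sold [LIFO — newest first]: 304 @ $17.80 + 55 @ $17.40 = $6,368.20
Oct 9, 185 sold [LIFO — newest first]: 185 @ $13.50 = $2,497.50
Oct 15, 312 sold [LIFO — newest first]: 312 @ $15.85 = $4,945.20
Total COGS = $6,368.20 + $2,497.50 + $4,945.20 = $13,810.90
Ending inventory: 137 @ $20.10 + 61 @ $18.65 + 37 @ $17.40 + 34 @ $13.50 + 191 @ $15.65 + 219 @ $18.40 + 73 @ $15.85 = $13,169.95

COGS = $13,810.90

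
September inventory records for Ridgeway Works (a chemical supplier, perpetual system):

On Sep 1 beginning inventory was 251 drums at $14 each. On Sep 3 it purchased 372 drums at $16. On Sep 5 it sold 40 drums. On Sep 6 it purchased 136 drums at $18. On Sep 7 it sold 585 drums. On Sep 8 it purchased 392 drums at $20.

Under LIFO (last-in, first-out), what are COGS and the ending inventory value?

COGS = $10,038; ending inventory = $9,716

Sep 5, 40 sold [LIFO — newest first]: 40 @ $16 = $640
Sep 7, 585 sold [LIFO — newest first]: 136 @ $18 + 332 @ $16 + 117 @ $14 = $9,398
Total COGS = $640 + $9,398 = $10,038
Ending inventory: 134 @ $14 + 392 @ $20 = $9,716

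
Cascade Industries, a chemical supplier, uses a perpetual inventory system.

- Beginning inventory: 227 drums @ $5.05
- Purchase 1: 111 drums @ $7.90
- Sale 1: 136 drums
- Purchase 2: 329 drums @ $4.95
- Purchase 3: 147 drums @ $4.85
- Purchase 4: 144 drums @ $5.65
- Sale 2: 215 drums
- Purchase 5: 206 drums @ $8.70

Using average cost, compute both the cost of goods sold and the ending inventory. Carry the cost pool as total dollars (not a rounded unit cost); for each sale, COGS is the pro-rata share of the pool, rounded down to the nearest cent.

After Beginning: 227 on hand, pool $1,146.35 (≈ $5.0500 each)
After Purchase 1: 338 on hand, pool $2,023.25 (≈ $5.9859 each)
Sale 1, sell 136: 136/338 × $2,023.25 → $814.08
After Purchase 2: 531 on hand, pool $2,837.72 (≈ $5.3441 each)
After Purchase 3: 678 on hand, pool $3,550.67 (≈ $5.2370 each)
After Purchase 4: 822 on hand, pool $4,364.27 (≈ $5.3093 each)
Sale 2, sell 215: 215/822 × $4,364.27 → $1,141.50
After Purchase 5: 813 on hand, pool $5,014.97 (≈ $6.1685 each)
Total COGS = $814.08 + $1,141.50 = $1,955.58
Ending inventory (cost pool remaining) = $5,014.97

COGS = $1,955.58; ending inventory = $5,014.97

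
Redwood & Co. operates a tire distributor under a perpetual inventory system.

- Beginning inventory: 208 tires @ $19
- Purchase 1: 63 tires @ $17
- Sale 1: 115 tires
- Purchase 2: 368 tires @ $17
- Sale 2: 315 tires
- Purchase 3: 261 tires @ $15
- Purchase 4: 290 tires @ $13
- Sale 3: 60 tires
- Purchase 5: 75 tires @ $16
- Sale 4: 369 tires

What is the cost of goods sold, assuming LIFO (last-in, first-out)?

COGS = $13,344

Sale 1 (115) [LIFO — newest first]: 63 @ $17 + 52 @ $19 = $2,059
Sale 2 (315) [LIFO — newest first]: 315 @ $17 = $5,355
Sale 3 (60) [LIFO — newest first]: 60 @ $13 = $780
Sale 4 (369) [LIFO — newest first]: 75 @ $16 + 230 @ $13 + 64 @ $15 = $5,150
Total COGS = $2,059 + $5,355 + $780 + $5,150 = $13,344
Ending inventory: 156 @ $19 + 53 @ $17 + 197 @ $15 = $6,820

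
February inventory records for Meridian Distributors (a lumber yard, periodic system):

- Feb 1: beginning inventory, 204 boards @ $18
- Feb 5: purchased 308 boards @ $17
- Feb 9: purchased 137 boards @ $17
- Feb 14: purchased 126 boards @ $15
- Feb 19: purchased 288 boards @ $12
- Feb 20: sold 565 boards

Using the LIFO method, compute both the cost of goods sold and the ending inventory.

COGS = $7,913; ending inventory = $8,670

Feb 20, 565 sold [LIFO — newest first]: 288 @ $12 + 126 @ $15 + 137 @ $17 + 14 @ $17 = $7,913
Ending inventory: 204 @ $18 + 294 @ $17 = $8,670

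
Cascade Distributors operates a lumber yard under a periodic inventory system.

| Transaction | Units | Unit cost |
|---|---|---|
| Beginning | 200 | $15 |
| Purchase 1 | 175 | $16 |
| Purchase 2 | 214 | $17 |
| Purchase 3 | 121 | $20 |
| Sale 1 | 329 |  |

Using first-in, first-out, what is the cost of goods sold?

COGS = $5,064

Sale 1 (329) [FIFO — oldest first]: 200 @ $15 + 129 @ $16 = $5,064
Ending inventory: 46 @ $16 + 214 @ $17 + 121 @ $20 = $6,794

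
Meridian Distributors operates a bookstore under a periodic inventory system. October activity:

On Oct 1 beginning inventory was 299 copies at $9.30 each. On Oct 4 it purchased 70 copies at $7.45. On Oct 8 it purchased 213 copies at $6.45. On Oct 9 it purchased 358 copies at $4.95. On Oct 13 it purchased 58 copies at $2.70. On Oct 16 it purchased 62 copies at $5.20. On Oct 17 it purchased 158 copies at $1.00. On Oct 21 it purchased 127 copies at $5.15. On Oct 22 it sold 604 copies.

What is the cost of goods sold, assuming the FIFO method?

Oct 22, 604 sold [FIFO — oldest first]: 299 @ $9.30 + 70 @ $7.45 + 213 @ $6.45 + 22 @ $4.95 = $4,784.95
Ending inventory: 336 @ $4.95 + 58 @ $2.70 + 62 @ $5.20 + 158 @ $1.00 + 127 @ $5.15 = $2,954.25

COGS = $4,784.95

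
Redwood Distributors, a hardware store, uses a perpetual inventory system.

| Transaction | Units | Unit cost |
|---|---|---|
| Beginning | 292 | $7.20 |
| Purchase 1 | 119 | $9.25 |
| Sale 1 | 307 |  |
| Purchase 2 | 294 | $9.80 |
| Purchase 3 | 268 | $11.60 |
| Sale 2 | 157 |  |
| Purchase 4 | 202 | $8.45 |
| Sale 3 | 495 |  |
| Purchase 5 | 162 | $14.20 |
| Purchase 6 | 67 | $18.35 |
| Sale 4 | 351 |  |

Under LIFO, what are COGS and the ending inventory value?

Sale 1 (307) [LIFO — newest first]: 119 @ $9.25 + 188 @ $7.20 = $2,454.35
Sale 2 (157) [LIFO — newest first]: 157 @ $11.60 = $1,821.20
Sale 3 (495) [LIFO — newest first]: 202 @ $8.45 + 111 @ $11.60 + 182 @ $9.80 = $4,778.10
Sale 4 (351) [LIFO — newest first]: 67 @ $18.35 + 162 @ $14.20 + 112 @ $9.80 + 10 @ $7.20 = $4,699.45
Total COGS = $2,454.35 + $1,821.20 + $4,778.10 + $4,699.45 = $13,753.10
Ending inventory: 94 @ $7.20 = $676.80
Check: goods available $14,429.90 = COGS $13,753.10 + ending $676.80

COGS = $13,753.10; ending inventory = $676.80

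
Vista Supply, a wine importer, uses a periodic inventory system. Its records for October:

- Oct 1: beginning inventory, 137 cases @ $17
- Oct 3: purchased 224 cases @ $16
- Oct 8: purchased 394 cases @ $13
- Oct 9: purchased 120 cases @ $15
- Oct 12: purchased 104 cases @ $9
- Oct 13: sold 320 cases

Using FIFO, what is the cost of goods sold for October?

COGS = $5,257

Oct 13, 320 sold [FIFO — oldest first]: 137 @ $17 + 183 @ $16 = $5,257
Ending inventory: 41 @ $16 + 394 @ $13 + 120 @ $15 + 104 @ $9 = $8,514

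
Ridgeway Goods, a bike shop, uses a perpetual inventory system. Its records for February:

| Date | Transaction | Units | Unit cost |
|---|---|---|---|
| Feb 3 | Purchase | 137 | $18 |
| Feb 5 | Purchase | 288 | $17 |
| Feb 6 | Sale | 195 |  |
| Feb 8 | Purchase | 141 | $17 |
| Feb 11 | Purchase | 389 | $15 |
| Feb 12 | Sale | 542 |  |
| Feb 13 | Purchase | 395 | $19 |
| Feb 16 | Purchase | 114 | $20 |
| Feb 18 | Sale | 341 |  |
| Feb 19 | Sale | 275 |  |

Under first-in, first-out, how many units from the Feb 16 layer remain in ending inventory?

111

Feb 6, 195 sold [FIFO — oldest first]: 137 @ $18 + 58 @ $17 = $3,452
Feb 12, 542 sold [FIFO — oldest first]: 230 @ $17 + 141 @ $17 + 171 @ $15 = $8,872
Feb 18, 341 sold [FIFO — oldest first]: 218 @ $15 + 123 @ $19 = $5,607
Feb 19, 275 sold [FIFO — oldest first]: 272 @ $19 + 3 @ $20 = $5,228
Total COGS = $3,452 + $8,872 + $5,607 + $5,228 = $23,159
Ending inventory: 111 @ $20 = $2,220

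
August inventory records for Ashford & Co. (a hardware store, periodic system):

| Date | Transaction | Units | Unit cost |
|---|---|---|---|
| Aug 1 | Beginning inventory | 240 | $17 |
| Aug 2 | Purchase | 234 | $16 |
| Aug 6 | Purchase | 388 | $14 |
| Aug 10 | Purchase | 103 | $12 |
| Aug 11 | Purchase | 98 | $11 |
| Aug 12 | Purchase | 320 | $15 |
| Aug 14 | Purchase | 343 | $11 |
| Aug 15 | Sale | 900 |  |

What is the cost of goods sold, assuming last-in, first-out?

Aug 15, 900 sold [LIFO — newest first]: 343 @ $11 + 320 @ $15 + 98 @ $11 + 103 @ $12 + 36 @ $14 = $11,391
Ending inventory: 240 @ $17 + 234 @ $16 + 352 @ $14 = $12,752
Check: goods available $24,143 = COGS $11,391 + ending $12,752

COGS = $11,391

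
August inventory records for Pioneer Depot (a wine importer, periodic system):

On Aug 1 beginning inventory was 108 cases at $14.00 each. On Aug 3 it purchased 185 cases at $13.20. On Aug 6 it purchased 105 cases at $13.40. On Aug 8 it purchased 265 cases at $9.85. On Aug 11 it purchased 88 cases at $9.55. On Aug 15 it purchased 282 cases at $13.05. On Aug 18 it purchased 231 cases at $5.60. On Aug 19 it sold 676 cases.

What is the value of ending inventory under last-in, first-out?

Ending inventory = $7,232.50

Aug 19, 676 sold [LIFO — newest first]: 231 @ $5.60 + 282 @ $13.05 + 88 @ $9.55 + 75 @ $9.85 = $6,552.85
Ending inventory: 108 @ $14.00 + 185 @ $13.20 + 105 @ $13.40 + 190 @ $9.85 = $7,232.50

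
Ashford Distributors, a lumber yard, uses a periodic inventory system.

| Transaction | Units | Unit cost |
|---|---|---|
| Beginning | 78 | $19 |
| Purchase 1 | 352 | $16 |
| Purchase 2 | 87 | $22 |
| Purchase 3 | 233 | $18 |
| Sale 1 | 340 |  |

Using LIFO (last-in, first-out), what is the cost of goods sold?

COGS = $6,428

Sale 1 (340) [LIFO — newest first]: 233 @ $18 + 87 @ $22 + 20 @ $16 = $6,428
Ending inventory: 78 @ $19 + 332 @ $16 = $6,794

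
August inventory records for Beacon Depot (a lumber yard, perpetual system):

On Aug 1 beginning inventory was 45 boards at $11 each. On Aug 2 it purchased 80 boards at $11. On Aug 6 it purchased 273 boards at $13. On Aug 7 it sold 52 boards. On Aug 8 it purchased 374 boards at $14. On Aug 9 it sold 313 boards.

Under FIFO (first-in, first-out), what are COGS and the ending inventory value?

COGS = $4,495; ending inventory = $5,665

Aug 7, 52 sold [FIFO — oldest first]: 45 @ $11 + 7 @ $11 = $572
Aug 9, 313 sold [FIFO — oldest first]: 73 @ $11 + 240 @ $13 = $3,923
Total COGS = $572 + $3,923 = $4,495
Ending inventory: 33 @ $13 + 374 @ $14 = $5,665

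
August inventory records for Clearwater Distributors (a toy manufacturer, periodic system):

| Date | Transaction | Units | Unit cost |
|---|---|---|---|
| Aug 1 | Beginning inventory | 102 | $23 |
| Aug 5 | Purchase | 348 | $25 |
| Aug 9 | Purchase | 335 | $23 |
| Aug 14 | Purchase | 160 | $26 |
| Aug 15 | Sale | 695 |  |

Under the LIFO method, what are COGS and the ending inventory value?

Aug 15, 695 sold [LIFO — newest first]: 160 @ $26 + 335 @ $23 + 200 @ $25 = $16,865
Ending inventory: 102 @ $23 + 148 @ $25 = $6,046

COGS = $16,865; ending inventory = $6,046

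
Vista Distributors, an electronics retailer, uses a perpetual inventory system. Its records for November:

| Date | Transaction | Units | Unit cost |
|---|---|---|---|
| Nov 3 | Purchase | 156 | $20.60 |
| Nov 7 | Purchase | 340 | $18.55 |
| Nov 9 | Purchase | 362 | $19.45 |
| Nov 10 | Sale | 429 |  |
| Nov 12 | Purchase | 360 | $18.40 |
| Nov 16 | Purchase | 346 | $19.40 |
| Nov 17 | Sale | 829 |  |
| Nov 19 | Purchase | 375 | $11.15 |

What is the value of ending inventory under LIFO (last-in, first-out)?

Nov 10, 429 sold [LIFO — newest first]: 362 @ $19.45 + 67 @ $18.55 = $8,283.75
Nov 17, 829 sold [LIFO — newest first]: 346 @ $19.40 + 360 @ $18.40 + 123 @ $18.55 = $15,618.05
Total COGS = $8,283.75 + $15,618.05 = $23,901.80
Ending inventory: 156 @ $20.60 + 150 @ $18.55 + 375 @ $11.15 = $10,177.35
Check: goods available $34,079.15 = COGS $23,901.80 + ending $10,177.35

Ending inventory = $10,177.35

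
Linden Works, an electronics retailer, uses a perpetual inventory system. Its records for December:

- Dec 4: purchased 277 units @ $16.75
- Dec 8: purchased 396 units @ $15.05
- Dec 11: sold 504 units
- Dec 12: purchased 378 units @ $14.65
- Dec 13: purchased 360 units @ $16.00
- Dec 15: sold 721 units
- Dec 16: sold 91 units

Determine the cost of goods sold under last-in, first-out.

Dec 11, 504 sold [LIFO — newest first]: 396 @ $15.05 + 108 @ $16.75 = $7,768.80
Dec 15, 721 sold [LIFO — newest first]: 360 @ $16.00 + 361 @ $14.65 = $11,048.65
Dec 16, 91 sold [LIFO — newest first]: 17 @ $14.65 + 74 @ $16.75 = $1,488.55
Total COGS = $7,768.80 + $11,048.65 + $1,488.55 = $20,306.00
Ending inventory: 95 @ $16.75 = $1,591.25

COGS = $20,306.00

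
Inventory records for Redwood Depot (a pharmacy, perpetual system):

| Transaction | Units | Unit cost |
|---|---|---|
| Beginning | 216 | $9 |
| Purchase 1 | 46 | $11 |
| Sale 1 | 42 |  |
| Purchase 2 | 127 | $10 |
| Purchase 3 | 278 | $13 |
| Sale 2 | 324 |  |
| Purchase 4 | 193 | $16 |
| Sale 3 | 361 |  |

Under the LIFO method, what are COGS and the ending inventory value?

COGS = $9,225; ending inventory = $1,197

Sale 1 (42) [LIFO — newest first]: 42 @ $11 = $462
Sale 2 (324) [LIFO — newest first]: 278 @ $13 + 46 @ $10 = $4,074
Sale 3 (361) [LIFO — newest first]: 193 @ $16 + 81 @ $10 + 4 @ $11 + 83 @ $9 = $4,689
Total COGS = $462 + $4,074 + $4,689 = $9,225
Ending inventory: 133 @ $9 = $1,197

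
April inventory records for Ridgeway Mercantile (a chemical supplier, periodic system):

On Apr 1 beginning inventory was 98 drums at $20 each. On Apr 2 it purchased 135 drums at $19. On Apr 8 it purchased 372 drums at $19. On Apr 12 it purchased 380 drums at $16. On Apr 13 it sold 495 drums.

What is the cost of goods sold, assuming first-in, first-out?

COGS = $9,503

Apr 13, 495 sold [FIFO — oldest first]: 98 @ $20 + 135 @ $19 + 262 @ $19 = $9,503
Ending inventory: 110 @ $19 + 380 @ $16 = $8,170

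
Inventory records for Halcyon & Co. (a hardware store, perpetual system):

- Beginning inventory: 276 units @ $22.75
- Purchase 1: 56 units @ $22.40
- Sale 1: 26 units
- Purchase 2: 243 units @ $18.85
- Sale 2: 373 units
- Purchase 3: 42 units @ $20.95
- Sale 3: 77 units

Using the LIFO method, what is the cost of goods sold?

Sale 1 (26) [LIFO — newest first]: 26 @ $22.40 = $582.40
Sale 2 (373) [LIFO — newest first]: 243 @ $18.85 + 30 @ $22.40 + 100 @ $22.75 = $7,527.55
Sale 3 (77) [LIFO — newest first]: 42 @ $20.95 + 35 @ $22.75 = $1,676.15
Total COGS = $582.40 + $7,527.55 + $1,676.15 = $9,786.10
Ending inventory: 141 @ $22.75 = $3,207.75

COGS = $9,786.10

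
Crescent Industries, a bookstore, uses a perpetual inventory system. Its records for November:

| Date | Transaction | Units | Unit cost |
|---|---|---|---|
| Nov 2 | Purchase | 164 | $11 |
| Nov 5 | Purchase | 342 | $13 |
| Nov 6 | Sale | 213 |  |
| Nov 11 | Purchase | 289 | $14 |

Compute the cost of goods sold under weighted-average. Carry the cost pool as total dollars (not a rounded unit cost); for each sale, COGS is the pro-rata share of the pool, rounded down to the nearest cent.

COGS = $2,630.92

After Nov 2: 164 on hand, pool $1,804.00 (≈ $11.0000 each)
After Nov 5: 506 on hand, pool $6,250.00 (≈ $12.3518 each)
Nov 6, sell 213: 213/506 × $6,250.00 → $2,630.92
After Nov 11: 582 on hand, pool $7,665.08 (≈ $13.1702 each)
Ending inventory (cost pool remaining) = $7,665.08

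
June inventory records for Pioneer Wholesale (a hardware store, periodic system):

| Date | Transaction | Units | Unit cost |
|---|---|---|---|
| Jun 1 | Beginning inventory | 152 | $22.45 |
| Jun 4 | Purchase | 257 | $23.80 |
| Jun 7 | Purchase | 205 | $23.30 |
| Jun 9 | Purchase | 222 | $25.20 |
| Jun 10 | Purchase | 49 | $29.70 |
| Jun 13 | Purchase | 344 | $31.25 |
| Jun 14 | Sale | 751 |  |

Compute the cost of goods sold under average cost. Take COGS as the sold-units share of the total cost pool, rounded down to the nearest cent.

Jun 14, sell 751: 751/1229 × $32,105.20 → $19,618.39
Ending inventory (cost pool remaining) = $12,486.81
Check: goods available $32,105.20 = COGS $19,618.39 + ending $12,486.81

COGS = $19,618.39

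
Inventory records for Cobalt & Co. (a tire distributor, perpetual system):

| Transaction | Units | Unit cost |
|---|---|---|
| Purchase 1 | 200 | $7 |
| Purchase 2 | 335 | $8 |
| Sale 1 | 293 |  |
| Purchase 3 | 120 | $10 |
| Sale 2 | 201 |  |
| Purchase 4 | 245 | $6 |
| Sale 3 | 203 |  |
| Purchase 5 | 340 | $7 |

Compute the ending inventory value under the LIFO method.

Sale 1 (293) [LIFO — newest first]: 293 @ $8 = $2,344
Sale 2 (201) [LIFO — newest first]: 120 @ $10 + 42 @ $8 + 39 @ $7 = $1,809
Sale 3 (203) [LIFO — newest first]: 203 @ $6 = $1,218
Total COGS = $2,344 + $1,809 + $1,218 = $5,371
Ending inventory: 161 @ $7 + 42 @ $6 + 340 @ $7 = $3,759

Ending inventory = $3,759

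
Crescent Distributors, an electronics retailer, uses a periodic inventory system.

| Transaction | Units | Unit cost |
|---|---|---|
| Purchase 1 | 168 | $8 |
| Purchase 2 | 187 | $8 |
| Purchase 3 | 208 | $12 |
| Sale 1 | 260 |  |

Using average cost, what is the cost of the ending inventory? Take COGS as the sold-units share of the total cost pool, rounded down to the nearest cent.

Ending inventory = $2,871.78

Sale 1, sell 260: 260/563 × $5,336.00 → $2,464.22
Ending inventory (cost pool remaining) = $2,871.78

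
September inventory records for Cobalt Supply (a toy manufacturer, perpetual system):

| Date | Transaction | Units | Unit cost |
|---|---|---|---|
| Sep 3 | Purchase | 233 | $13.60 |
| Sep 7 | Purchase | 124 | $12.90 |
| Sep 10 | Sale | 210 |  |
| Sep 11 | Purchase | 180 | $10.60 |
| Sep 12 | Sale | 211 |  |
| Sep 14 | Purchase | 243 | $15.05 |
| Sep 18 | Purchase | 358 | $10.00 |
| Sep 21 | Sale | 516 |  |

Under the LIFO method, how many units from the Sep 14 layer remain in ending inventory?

85

Sep 10, 210 sold [LIFO — newest first]: 124 @ $12.90 + 86 @ $13.60 = $2,769.20
Sep 12, 211 sold [LIFO — newest first]: 180 @ $10.60 + 31 @ $13.60 = $2,329.60
Sep 21, 516 sold [LIFO — newest first]: 358 @ $10.00 + 158 @ $15.05 = $5,957.90
Total COGS = $2,769.20 + $2,329.60 + $5,957.90 = $11,056.70
Ending inventory: 116 @ $13.60 + 85 @ $15.05 = $2,856.85
Check: goods available $13,913.55 = COGS $11,056.70 + ending $2,856.85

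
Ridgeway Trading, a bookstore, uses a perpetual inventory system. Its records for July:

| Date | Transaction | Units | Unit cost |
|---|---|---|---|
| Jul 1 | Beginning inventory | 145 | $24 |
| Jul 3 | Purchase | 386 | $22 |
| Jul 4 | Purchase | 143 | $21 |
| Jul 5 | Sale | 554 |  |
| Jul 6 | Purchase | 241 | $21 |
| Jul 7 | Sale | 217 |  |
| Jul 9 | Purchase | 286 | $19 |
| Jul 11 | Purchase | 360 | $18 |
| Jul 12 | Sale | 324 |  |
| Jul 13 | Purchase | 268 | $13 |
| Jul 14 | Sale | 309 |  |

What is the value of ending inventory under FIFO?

Jul 5, 554 sold [FIFO — oldest first]: 145 @ $24 + 386 @ $22 + 23 @ $21 = $12,455
Jul 7, 217 sold [FIFO — oldest first]: 120 @ $21 + 97 @ $21 = $4,557
Jul 12, 324 sold [FIFO — oldest first]: 144 @ $21 + 180 @ $19 = $6,444
Jul 14, 309 sold [FIFO — oldest first]: 106 @ $19 + 203 @ $18 = $5,668
Total COGS = $12,455 + $4,557 + $6,444 + $5,668 = $29,124
Ending inventory: 157 @ $18 + 268 @ $13 = $6,310

Ending inventory = $6,310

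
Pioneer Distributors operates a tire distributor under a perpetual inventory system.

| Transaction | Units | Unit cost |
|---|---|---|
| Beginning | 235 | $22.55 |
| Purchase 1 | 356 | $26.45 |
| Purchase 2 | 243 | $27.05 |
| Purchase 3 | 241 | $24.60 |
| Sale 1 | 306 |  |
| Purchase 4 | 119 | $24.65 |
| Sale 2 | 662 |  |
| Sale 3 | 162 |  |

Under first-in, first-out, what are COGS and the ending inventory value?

COGS = $28,572.95; ending inventory = $1,577.60

Sale 1 (306) [FIFO — oldest first]: 235 @ $22.55 + 71 @ $26.45 = $7,177.20
Sale 2 (662) [FIFO — oldest first]: 285 @ $26.45 + 243 @ $27.05 + 134 @ $24.60 = $17,407.80
Sale 3 (162) [FIFO — oldest first]: 107 @ $24.60 + 55 @ $24.65 = $3,987.95
Total COGS = $7,177.20 + $17,407.80 + $3,987.95 = $28,572.95
Ending inventory: 64 @ $24.65 = $1,577.60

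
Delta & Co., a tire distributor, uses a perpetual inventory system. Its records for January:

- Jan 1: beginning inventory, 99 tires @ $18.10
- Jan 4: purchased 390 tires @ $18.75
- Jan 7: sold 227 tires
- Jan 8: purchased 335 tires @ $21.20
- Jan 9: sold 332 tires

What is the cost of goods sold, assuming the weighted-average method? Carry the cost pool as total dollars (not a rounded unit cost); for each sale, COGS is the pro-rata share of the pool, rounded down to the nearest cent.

COGS = $10,888.63

After Jan 1: 99 on hand, pool $1,791.90 (≈ $18.1000 each)
After Jan 4: 489 on hand, pool $9,104.40 (≈ $18.6184 each)
Jan 7, sell 227: 227/489 × $9,104.40 → $4,226.37
After Jan 8: 597 on hand, pool $11,980.03 (≈ $20.0671 each)
Jan 9, sell 332: 332/597 × $11,980.03 → $6,662.26
Total COGS = $4,226.37 + $6,662.26 = $10,888.63
Ending inventory (cost pool remaining) = $5,317.77
Check: goods available $16,206.40 = COGS $10,888.63 + ending $5,317.77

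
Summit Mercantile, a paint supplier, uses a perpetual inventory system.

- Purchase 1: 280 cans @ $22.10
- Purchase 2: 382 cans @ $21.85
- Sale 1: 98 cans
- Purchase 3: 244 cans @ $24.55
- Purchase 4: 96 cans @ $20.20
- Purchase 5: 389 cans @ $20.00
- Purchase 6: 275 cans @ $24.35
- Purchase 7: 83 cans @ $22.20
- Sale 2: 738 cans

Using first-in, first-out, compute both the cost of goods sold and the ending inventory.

Sale 1 (98) [FIFO — oldest first]: 98 @ $22.10 = $2,165.80
Sale 2 (738) [FIFO — oldest first]: 182 @ $22.10 + 382 @ $21.85 + 174 @ $24.55 = $16,640.60
Total COGS = $2,165.80 + $16,640.60 = $18,806.40
Ending inventory: 70 @ $24.55 + 96 @ $20.20 + 389 @ $20.00 + 275 @ $24.35 + 83 @ $22.20 = $19,976.55

COGS = $18,806.40; ending inventory = $19,976.55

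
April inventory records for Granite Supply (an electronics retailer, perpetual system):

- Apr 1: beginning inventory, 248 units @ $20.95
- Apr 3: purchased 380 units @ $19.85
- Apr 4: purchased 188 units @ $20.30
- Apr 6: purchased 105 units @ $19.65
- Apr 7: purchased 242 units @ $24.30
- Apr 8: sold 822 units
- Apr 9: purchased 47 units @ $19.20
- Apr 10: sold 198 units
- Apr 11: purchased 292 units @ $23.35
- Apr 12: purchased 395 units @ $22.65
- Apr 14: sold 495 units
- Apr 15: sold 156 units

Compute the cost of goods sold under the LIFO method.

COGS = $36,345.10

Apr 8, 822 sold [LIFO — newest first]: 242 @ $24.30 + 105 @ $19.65 + 188 @ $20.30 + 287 @ $19.85 = $17,457.20
Apr 10, 198 sold [LIFO — newest first]: 47 @ $19.20 + 93 @ $19.85 + 58 @ $20.95 = $3,963.55
Apr 14, 495 sold [LIFO — newest first]: 395 @ $22.65 + 100 @ $23.35 = $11,281.75
Apr 15, 156 sold [LIFO — newest first]: 156 @ $23.35 = $3,642.60
Total COGS = $17,457.20 + $3,963.55 + $11,281.75 + $3,642.60 = $36,345.10
Ending inventory: 190 @ $20.95 + 36 @ $23.35 = $4,821.10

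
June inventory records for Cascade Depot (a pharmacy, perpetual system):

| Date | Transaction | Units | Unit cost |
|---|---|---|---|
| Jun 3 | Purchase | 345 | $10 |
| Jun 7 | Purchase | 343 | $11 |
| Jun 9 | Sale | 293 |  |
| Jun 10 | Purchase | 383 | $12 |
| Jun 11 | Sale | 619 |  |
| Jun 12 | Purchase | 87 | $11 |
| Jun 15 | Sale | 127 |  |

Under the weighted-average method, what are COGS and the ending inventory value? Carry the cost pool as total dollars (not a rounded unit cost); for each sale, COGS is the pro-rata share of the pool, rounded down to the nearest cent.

COGS = $11,448.71; ending inventory = $1,327.29

After Jun 3: 345 on hand, pool $3,450.00 (≈ $10.0000 each)
After Jun 7: 688 on hand, pool $7,223.00 (≈ $10.4985 each)
Jun 9, sell 293: 293/688 × $7,223.00 → $3,076.07
After Jun 10: 778 on hand, pool $8,742.93 (≈ $11.2377 each)
Jun 11, sell 619: 619/778 × $8,742.93 → $6,956.13
After Jun 12: 246 on hand, pool $2,743.80 (≈ $11.1537 each)
Jun 15, sell 127: 127/246 × $2,743.80 → $1,416.51
Total COGS = $3,076.07 + $6,956.13 + $1,416.51 = $11,448.71
Ending inventory (cost pool remaining) = $1,327.29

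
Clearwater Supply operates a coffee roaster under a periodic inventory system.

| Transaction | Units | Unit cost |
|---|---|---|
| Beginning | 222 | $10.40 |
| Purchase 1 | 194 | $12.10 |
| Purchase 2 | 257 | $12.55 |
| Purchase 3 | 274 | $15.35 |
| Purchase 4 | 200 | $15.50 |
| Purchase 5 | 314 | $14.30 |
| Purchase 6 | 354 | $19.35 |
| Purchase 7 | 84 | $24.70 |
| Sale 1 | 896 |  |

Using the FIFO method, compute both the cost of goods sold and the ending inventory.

Sale 1 (896) [FIFO — oldest first]: 222 @ $10.40 + 194 @ $12.10 + 257 @ $12.55 + 223 @ $15.35 = $11,304.60
Ending inventory: 51 @ $15.35 + 200 @ $15.50 + 314 @ $14.30 + 354 @ $19.35 + 84 @ $24.70 = $17,297.75
Check: goods available $28,602.35 = COGS $11,304.60 + ending $17,297.75

COGS = $11,304.60; ending inventory = $17,297.75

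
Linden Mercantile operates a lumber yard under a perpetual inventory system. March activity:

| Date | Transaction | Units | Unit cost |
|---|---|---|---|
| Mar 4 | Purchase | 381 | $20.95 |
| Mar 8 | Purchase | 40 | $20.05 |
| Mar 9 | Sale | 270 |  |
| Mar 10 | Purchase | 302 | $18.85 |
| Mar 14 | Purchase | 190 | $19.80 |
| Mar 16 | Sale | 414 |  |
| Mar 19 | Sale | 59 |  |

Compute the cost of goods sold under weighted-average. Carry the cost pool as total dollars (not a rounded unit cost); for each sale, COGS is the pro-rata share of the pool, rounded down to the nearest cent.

COGS = $14,906.00

After Mar 4: 381 on hand, pool $7,981.95 (≈ $20.9500 each)
After Mar 8: 421 on hand, pool $8,783.95 (≈ $20.8645 each)
Mar 9, sell 270: 270/421 × $8,783.95 → $5,633.41
After Mar 10: 453 on hand, pool $8,843.24 (≈ $19.5215 each)
After Mar 14: 643 on hand, pool $12,605.24 (≈ $19.6038 each)
Mar 16, sell 414: 414/643 × $12,605.24 → $8,115.97
Mar 19, sell 59: 59/229 × $4,489.27 → $1,156.62
Total COGS = $5,633.41 + $8,115.97 + $1,156.62 = $14,906.00
Ending inventory (cost pool remaining) = $3,332.65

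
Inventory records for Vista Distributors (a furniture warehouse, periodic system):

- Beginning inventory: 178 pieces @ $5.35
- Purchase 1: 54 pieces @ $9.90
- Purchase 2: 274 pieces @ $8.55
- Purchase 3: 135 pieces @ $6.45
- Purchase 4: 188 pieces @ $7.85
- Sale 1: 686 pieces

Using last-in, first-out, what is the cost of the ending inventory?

Ending inventory = $765.05

Sale 1 (686) [LIFO — newest first]: 188 @ $7.85 + 135 @ $6.45 + 274 @ $8.55 + 54 @ $9.90 + 35 @ $5.35 = $5,411.10
Ending inventory: 143 @ $5.35 = $765.05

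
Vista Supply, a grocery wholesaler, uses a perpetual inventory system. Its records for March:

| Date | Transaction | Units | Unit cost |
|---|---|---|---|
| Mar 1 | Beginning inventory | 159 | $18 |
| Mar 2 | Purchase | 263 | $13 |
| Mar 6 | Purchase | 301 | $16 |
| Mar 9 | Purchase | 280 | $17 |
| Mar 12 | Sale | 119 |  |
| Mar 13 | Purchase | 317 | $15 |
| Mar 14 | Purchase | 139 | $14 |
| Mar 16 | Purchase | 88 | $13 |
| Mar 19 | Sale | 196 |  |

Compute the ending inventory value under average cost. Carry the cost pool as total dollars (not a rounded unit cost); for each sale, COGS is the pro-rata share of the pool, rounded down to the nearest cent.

Ending inventory = $18,825.68

After Mar 1: 159 on hand, pool $2,862.00 (≈ $18.0000 each)
After Mar 2: 422 on hand, pool $6,281.00 (≈ $14.8839 each)
After Mar 6: 723 on hand, pool $11,097.00 (≈ $15.3485 each)
After Mar 9: 1003 on hand, pool $15,857.00 (≈ $15.8096 each)
Mar 12, sell 119: 119/1003 × $15,857.00 → $1,881.33
After Mar 13: 1201 on hand, pool $18,730.67 (≈ $15.5959 each)
After Mar 14: 1340 on hand, pool $20,676.67 (≈ $15.4304 each)
After Mar 16: 1428 on hand, pool $21,820.67 (≈ $15.2806 each)
Mar 19, sell 196: 196/1428 × $21,820.67 → $2,994.99
Total COGS = $1,881.33 + $2,994.99 = $4,876.32
Ending inventory (cost pool remaining) = $18,825.68
Check: goods available $23,702.00 = COGS $4,876.32 + ending $18,825.68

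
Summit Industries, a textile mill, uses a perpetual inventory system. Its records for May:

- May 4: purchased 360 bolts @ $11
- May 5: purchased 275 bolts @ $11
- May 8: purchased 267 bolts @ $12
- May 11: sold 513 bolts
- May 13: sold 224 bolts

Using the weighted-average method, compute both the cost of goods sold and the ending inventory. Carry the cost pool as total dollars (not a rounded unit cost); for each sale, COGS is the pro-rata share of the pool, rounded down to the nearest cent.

After May 4: 360 on hand, pool $3,960.00 (≈ $11.0000 each)
After May 5: 635 on hand, pool $6,985.00 (≈ $11.0000 each)
After May 8: 902 on hand, pool $10,189.00 (≈ $11.2960 each)
May 11, sell 513: 513/902 × $10,189.00 → $5,794.85
May 13, sell 224: 224/389 × $4,394.15 → $2,530.30
Total COGS = $5,794.85 + $2,530.30 = $8,325.15
Ending inventory (cost pool remaining) = $1,863.85

COGS = $8,325.15; ending inventory = $1,863.85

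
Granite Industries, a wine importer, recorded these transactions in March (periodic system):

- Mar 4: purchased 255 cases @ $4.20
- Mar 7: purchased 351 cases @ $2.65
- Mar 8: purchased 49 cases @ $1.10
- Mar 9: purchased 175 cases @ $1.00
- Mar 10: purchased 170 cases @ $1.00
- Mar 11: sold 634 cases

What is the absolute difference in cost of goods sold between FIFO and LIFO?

FIFO COGS: 255 @ $4.20 + 351 @ $2.65 + 28 @ $1.10 = $2,031.95
LIFO COGS: 170 @ $1.00 + 175 @ $1.00 + 49 @ $1.10 + 240 @ $2.65 = $1,034.90
Difference = |$2,031.95 − $1,034.90| = $997.05

$997.05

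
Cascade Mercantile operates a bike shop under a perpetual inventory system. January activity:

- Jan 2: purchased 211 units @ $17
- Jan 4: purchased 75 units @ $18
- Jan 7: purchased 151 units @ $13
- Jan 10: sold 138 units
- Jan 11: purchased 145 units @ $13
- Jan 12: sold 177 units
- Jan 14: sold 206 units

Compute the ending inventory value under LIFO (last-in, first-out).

Ending inventory = $1,037

Jan 10, 138 sold [LIFO — newest first]: 138 @ $13 = $1,794
Jan 12, 177 sold [LIFO — newest first]: 145 @ $13 + 13 @ $13 + 19 @ $18 = $2,396
Jan 14, 206 sold [LIFO — newest first]: 56 @ $18 + 150 @ $17 = $3,558
Total COGS = $1,794 + $2,396 + $3,558 = $7,748
Ending inventory: 61 @ $17 = $1,037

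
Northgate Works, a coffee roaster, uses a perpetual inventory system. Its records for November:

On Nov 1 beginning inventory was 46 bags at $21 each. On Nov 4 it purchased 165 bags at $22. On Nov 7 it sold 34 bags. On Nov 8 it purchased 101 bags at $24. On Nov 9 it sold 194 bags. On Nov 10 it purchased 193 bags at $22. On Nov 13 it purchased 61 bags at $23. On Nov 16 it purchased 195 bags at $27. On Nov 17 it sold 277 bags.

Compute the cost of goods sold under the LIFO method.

COGS = $12,348

Nov 7, 34 sold [LIFO — newest first]: 34 @ $22 = $748
Nov 9, 194 sold [LIFO — newest first]: 101 @ $24 + 93 @ $22 = $4,470
Nov 17, 277 sold [LIFO — newest first]: 195 @ $27 + 61 @ $23 + 21 @ $22 = $7,130
Total COGS = $748 + $4,470 + $7,130 = $12,348
Ending inventory: 46 @ $21 + 38 @ $22 + 172 @ $22 = $5,586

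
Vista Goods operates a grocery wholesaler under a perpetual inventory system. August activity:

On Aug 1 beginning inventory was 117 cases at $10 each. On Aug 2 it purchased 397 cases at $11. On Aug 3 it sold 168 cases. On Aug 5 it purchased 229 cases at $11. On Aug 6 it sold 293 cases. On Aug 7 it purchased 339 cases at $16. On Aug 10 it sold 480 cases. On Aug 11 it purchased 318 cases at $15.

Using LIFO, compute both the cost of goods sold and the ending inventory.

Aug 3, 168 sold [LIFO — newest first]: 168 @ $11 = $1,848
Aug 6, 293 sold [LIFO — newest first]: 229 @ $11 + 64 @ $11 = $3,223
Aug 10, 480 sold [LIFO — newest first]: 339 @ $16 + 141 @ $11 = $6,975
Total COGS = $1,848 + $3,223 + $6,975 = $12,046
Ending inventory: 117 @ $10 + 24 @ $11 + 318 @ $15 = $6,204

COGS = $12,046; ending inventory = $6,204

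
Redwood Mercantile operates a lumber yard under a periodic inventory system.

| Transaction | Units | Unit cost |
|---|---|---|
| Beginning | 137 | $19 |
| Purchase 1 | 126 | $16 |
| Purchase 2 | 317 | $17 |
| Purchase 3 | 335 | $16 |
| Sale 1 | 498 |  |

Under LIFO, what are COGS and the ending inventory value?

COGS = $8,131; ending inventory = $7,237

Sale 1 (498) [LIFO — newest first]: 335 @ $16 + 163 @ $17 = $8,131
Ending inventory: 137 @ $19 + 126 @ $16 + 154 @ $17 = $7,237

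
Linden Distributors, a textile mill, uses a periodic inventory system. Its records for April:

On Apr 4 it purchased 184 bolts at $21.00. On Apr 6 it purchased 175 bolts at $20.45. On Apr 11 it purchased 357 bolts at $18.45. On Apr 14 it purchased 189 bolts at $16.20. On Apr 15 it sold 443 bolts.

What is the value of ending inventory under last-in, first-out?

Apr 15, 443 sold [LIFO — newest first]: 189 @ $16.20 + 254 @ $18.45 = $7,748.10
Ending inventory: 184 @ $21.00 + 175 @ $20.45 + 103 @ $18.45 = $9,343.10
Check: goods available $17,091.20 = COGS $7,748.10 + ending $9,343.10

Ending inventory = $9,343.10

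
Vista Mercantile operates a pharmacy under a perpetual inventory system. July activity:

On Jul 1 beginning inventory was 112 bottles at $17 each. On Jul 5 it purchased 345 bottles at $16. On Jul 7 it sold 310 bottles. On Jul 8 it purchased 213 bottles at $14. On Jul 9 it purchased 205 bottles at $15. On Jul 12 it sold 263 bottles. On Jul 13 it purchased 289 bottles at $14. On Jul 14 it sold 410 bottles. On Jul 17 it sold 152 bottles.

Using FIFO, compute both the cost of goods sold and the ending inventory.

Jul 7, 310 sold [FIFO — oldest first]: 112 @ $17 + 198 @ $16 = $5,072
Jul 12, 263 sold [FIFO — oldest first]: 147 @ $16 + 116 @ $14 = $3,976
Jul 14, 410 sold [FIFO — oldest first]: 97 @ $14 + 205 @ $15 + 108 @ $14 = $5,945
Jul 17, 152 sold [FIFO — oldest first]: 152 @ $14 = $2,128
Total COGS = $5,072 + $3,976 + $5,945 + $2,128 = $17,121
Ending inventory: 29 @ $14 = $406

COGS = $17,121; ending inventory = $406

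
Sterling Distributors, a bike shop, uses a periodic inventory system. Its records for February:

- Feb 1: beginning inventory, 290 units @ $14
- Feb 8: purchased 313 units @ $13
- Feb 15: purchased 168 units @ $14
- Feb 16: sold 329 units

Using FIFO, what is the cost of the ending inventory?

Feb 16, 329 sold [FIFO — oldest first]: 290 @ $14 + 39 @ $13 = $4,567
Ending inventory: 274 @ $13 + 168 @ $14 = $5,914
Check: goods available $10,481 = COGS $4,567 + ending $5,914

Ending inventory = $5,914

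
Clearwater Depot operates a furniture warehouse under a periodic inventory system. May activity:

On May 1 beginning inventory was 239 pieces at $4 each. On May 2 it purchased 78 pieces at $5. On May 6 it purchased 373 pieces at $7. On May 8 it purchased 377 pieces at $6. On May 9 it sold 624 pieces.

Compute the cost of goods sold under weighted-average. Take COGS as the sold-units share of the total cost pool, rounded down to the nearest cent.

COGS = $3,636.97

May 9, sell 624: 624/1067 × $6,219.00 → $3,636.97
Ending inventory (cost pool remaining) = $2,582.03
Check: goods available $6,219.00 = COGS $3,636.97 + ending $2,582.03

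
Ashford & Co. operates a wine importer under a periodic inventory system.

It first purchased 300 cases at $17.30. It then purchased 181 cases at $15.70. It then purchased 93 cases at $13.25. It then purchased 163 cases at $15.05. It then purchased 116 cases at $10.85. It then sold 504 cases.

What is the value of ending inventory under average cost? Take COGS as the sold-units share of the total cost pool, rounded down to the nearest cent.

Sale 1, sell 504: 504/853 × $12,975.70 → $7,666.76
Ending inventory (cost pool remaining) = $5,308.94

Ending inventory = $5,308.94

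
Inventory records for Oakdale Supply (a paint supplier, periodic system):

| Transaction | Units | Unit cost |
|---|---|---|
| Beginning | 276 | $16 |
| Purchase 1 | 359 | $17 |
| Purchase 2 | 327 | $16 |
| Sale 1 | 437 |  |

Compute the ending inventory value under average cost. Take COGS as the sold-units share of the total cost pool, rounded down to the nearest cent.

Ending inventory = $8,595.92

Sale 1, sell 437: 437/962 × $15,751.00 → $7,155.08
Ending inventory (cost pool remaining) = $8,595.92
Check: goods available $15,751.00 = COGS $7,155.08 + ending $8,595.92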